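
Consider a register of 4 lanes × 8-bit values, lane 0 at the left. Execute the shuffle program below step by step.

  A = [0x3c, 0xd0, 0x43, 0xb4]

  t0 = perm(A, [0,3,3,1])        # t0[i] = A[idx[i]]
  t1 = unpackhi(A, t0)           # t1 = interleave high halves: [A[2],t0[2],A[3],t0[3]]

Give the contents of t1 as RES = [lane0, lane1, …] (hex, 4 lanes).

RES = [ 0x43  0xb4  0xb4  0xd0 ]

  t0: 3c b4 b4 d0
  t1: 43 b4 b4 d0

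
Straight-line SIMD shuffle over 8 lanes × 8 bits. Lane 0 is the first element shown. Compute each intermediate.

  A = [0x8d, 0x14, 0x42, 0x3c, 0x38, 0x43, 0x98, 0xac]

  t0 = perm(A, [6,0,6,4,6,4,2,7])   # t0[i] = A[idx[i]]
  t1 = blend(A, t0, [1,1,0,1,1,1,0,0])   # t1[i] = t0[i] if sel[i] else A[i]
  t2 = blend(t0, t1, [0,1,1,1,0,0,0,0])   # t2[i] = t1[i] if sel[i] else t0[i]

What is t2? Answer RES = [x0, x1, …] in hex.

  t0: 98 8d 98 38 98 38 42 ac
  t1: 98 8d 42 38 98 38 98 ac
  t2: 98 8d 42 38 98 38 42 ac

RES = [ 0x98  0x8d  0x42  0x38  0x98  0x38  0x42  0xac ]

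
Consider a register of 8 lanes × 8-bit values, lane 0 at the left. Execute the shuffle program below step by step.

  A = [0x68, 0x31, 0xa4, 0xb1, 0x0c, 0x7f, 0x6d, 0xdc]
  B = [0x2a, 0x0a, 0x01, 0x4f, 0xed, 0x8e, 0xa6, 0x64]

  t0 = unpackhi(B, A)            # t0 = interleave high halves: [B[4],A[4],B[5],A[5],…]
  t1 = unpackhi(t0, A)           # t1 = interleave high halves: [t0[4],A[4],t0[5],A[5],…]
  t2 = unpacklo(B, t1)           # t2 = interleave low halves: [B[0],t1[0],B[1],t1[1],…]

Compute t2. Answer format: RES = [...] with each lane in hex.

  t0: ed 0c 8e 7f a6 6d 64 dc
  t1: a6 0c 6d 7f 64 6d dc dc
  t2: 2a a6 0a 0c 01 6d 4f 7f

RES = [ 0x2a  0xa6  0x0a  0x0c  0x01  0x6d  0x4f  0x7f ]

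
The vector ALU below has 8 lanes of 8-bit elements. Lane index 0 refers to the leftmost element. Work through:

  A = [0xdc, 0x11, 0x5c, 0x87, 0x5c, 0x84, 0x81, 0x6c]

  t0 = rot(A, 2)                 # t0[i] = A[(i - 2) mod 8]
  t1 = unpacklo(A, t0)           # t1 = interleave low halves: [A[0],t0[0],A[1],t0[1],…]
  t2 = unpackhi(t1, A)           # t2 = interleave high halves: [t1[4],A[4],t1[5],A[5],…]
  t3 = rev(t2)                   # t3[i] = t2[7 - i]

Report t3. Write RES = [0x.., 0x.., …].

  t0: 81 6c dc 11 5c 87 5c 84
  t1: dc 81 11 6c 5c dc 87 11
  t2: 5c 5c dc 84 87 81 11 6c
  t3: 6c 11 81 87 84 dc 5c 5c

RES = [ 0x6c  0x11  0x81  0x87  0x84  0xdc  0x5c  0x5c ]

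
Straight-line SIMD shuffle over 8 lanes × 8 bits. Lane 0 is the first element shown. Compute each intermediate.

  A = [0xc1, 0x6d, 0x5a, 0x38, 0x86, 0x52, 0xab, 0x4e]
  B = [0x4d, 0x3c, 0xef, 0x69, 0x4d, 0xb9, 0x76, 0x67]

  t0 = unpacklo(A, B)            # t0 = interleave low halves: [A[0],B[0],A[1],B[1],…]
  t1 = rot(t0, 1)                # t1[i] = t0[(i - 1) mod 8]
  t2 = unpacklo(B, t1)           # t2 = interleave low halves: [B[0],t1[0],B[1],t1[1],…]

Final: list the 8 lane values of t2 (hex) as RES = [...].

→ t0 |c1|4d|6d|3c|5a|ef|38|69|
→ t1 |69|c1|4d|6d|3c|5a|ef|38|
→ t2 |4d|69|3c|c1|ef|4d|69|6d|

RES = [ 0x4d  0x69  0x3c  0xc1  0xef  0x4d  0x69  0x6d ]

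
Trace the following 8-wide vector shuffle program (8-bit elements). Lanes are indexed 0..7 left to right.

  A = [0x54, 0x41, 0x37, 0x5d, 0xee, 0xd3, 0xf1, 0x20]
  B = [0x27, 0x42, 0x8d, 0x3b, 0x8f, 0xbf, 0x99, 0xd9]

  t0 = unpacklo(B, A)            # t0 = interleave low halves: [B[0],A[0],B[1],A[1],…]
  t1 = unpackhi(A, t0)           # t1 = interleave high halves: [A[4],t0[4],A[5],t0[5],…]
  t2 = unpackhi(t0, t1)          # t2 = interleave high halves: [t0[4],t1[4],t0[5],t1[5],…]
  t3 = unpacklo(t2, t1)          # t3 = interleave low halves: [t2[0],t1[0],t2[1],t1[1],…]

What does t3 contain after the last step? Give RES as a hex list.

  t0: 27 54 42 41 8d 37 3b 5d
  t1: ee 8d d3 37 f1 3b 20 5d
  t2: 8d f1 37 3b 3b 20 5d 5d
  t3: 8d ee f1 8d 37 d3 3b 37

RES = [0x8d, 0xee, 0xf1, 0x8d, 0x37, 0xd3, 0x3b, 0x37]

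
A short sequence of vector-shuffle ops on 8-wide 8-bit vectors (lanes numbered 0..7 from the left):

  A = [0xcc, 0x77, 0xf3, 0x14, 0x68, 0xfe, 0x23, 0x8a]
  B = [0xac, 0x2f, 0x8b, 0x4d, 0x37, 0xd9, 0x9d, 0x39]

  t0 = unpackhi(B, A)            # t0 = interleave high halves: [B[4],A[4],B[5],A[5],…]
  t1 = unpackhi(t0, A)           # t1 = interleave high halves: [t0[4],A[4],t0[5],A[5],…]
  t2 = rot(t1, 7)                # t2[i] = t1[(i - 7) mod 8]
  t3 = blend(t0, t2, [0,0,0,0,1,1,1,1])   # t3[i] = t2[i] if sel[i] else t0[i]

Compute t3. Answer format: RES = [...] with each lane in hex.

RES = [0x37, 0x68, 0xd9, 0xfe, 0x23, 0x8a, 0x8a, 0x9d]

  t0: 37 68 d9 fe 9d 23 39 8a
  t1: 9d 68 23 fe 39 23 8a 8a
  t2: 68 23 fe 39 23 8a 8a 9d
  t3: 37 68 d9 fe 23 8a 8a 9d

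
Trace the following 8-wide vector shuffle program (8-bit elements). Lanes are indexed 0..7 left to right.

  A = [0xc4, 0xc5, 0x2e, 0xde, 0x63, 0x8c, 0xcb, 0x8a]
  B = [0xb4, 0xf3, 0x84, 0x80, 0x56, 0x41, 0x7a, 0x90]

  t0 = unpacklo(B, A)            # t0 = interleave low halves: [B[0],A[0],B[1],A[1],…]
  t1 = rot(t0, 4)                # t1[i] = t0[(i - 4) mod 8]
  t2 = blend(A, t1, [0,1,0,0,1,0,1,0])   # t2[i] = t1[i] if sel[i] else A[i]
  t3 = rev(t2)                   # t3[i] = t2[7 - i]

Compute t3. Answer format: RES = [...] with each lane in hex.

→ t0 |b4|c4|f3|c5|84|2e|80|de|
→ t1 |84|2e|80|de|b4|c4|f3|c5|
→ t2 |c4|2e|2e|de|b4|8c|f3|8a|
→ t3 |8a|f3|8c|b4|de|2e|2e|c4|

RES = [0x8a, 0xf3, 0x8c, 0xb4, 0xde, 0x2e, 0x2e, 0xc4]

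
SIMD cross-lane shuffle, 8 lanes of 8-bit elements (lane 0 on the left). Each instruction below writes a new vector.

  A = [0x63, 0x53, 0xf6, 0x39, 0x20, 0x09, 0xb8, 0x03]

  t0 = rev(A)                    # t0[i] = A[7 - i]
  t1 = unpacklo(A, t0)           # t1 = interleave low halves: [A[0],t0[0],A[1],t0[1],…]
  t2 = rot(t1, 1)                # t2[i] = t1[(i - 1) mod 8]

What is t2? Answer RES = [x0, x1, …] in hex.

→ t0 |03|b8|09|20|39|f6|53|63|
→ t1 |63|03|53|b8|f6|09|39|20|
→ t2 |20|63|03|53|b8|f6|09|39|

RES = [ 0x20  0x63  0x03  0x53  0xb8  0xf6  0x09  0x39 ]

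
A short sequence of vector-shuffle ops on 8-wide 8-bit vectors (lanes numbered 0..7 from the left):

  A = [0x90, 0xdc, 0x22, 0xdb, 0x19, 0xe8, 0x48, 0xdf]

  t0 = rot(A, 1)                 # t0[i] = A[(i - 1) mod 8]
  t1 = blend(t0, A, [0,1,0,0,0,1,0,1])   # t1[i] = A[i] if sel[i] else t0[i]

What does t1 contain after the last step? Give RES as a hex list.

  t0: df 90 dc 22 db 19 e8 48
  t1: df dc dc 22 db e8 e8 df

RES = [0xdf, 0xdc, 0xdc, 0x22, 0xdb, 0xe8, 0xe8, 0xdf]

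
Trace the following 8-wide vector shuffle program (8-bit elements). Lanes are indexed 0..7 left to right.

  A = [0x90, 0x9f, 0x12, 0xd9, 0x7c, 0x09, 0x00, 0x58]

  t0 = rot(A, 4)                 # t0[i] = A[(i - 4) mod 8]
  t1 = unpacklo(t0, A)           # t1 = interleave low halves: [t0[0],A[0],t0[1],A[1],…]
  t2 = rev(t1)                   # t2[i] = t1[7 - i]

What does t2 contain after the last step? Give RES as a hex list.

RES = [ 0xd9  0x58  0x12  0x00  0x9f  0x09  0x90  0x7c ]

t0 = [0x7c, 0x09, 0x00, 0x58, 0x90, 0x9f, 0x12, 0xd9]
t1 = [0x7c, 0x90, 0x09, 0x9f, 0x00, 0x12, 0x58, 0xd9]
t2 = [0xd9, 0x58, 0x12, 0x00, 0x9f, 0x09, 0x90, 0x7c]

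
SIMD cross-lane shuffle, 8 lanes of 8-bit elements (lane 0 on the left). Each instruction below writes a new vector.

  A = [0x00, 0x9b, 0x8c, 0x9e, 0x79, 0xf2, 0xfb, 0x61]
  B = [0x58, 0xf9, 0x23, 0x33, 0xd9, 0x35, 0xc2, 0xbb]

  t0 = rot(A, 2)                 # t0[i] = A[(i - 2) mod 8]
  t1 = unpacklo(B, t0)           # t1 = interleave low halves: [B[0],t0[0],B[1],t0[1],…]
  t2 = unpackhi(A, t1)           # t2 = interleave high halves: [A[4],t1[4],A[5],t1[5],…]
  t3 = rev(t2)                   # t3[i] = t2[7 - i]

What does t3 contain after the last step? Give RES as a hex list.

→ t0 |fb|61|00|9b|8c|9e|79|f2|
→ t1 |58|fb|f9|61|23|00|33|9b|
→ t2 |79|23|f2|00|fb|33|61|9b|
→ t3 |9b|61|33|fb|00|f2|23|79|

RES = [0x9b, 0x61, 0x33, 0xfb, 0x00, 0xf2, 0x23, 0x79]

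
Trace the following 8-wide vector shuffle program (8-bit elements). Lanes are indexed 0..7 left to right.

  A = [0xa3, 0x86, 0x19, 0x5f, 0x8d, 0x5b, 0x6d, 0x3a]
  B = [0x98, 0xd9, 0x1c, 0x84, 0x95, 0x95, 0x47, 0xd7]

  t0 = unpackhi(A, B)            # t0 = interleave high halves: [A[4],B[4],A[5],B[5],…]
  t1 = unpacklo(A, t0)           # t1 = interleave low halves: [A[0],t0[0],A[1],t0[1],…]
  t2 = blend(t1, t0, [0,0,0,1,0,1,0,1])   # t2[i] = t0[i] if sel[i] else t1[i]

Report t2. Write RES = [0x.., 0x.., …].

  t0: 8d 95 5b 95 6d 47 3a d7
  t1: a3 8d 86 95 19 5b 5f 95
  t2: a3 8d 86 95 19 47 5f d7

RES = [0xa3, 0x8d, 0x86, 0x95, 0x19, 0x47, 0x5f, 0xd7]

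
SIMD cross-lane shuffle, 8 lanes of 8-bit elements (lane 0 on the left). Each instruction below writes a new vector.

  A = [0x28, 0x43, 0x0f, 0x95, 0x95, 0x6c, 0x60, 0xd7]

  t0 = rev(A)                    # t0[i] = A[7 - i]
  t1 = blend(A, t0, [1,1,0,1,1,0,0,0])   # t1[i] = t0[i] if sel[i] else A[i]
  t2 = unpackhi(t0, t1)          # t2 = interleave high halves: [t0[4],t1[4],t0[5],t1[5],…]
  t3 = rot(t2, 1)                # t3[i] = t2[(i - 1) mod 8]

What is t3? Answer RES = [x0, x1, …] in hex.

RES = [ 0xd7  0x95  0x95  0x0f  0x6c  0x43  0x60  0x28 ]

t0 = [0xd7, 0x60, 0x6c, 0x95, 0x95, 0x0f, 0x43, 0x28]
t1 = [0xd7, 0x60, 0x0f, 0x95, 0x95, 0x6c, 0x60, 0xd7]
t2 = [0x95, 0x95, 0x0f, 0x6c, 0x43, 0x60, 0x28, 0xd7]
t3 = [0xd7, 0x95, 0x95, 0x0f, 0x6c, 0x43, 0x60, 0x28]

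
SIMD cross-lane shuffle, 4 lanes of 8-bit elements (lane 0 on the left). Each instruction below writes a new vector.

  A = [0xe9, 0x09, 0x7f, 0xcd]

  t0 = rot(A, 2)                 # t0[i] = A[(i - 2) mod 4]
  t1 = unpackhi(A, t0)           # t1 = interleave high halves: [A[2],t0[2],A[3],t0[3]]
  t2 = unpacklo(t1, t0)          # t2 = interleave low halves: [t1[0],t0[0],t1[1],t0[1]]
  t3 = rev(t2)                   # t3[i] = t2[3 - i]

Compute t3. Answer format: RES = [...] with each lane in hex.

  t0: 7f cd e9 09
  t1: 7f e9 cd 09
  t2: 7f 7f e9 cd
  t3: cd e9 7f 7f

RES = [ 0xcd  0xe9  0x7f  0x7f ]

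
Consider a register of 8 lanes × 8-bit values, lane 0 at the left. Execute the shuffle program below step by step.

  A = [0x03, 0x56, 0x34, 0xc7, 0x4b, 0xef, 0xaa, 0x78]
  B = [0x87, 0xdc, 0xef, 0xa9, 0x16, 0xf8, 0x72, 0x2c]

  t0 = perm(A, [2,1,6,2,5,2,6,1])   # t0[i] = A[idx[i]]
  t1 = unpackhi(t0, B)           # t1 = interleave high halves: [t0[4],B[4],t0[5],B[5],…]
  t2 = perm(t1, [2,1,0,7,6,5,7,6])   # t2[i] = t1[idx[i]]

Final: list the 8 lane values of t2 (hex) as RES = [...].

→ t0 |34|56|aa|34|ef|34|aa|56|
→ t1 |ef|16|34|f8|aa|72|56|2c|
→ t2 |34|16|ef|2c|56|72|2c|56|

RES = [0x34, 0x16, 0xef, 0x2c, 0x56, 0x72, 0x2c, 0x56]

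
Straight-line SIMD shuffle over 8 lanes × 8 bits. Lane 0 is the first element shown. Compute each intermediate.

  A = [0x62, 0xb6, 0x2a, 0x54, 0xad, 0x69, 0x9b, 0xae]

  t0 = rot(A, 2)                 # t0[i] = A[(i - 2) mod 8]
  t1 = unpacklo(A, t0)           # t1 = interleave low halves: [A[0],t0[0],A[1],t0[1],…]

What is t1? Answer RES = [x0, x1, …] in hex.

t0 = [0x9b, 0xae, 0x62, 0xb6, 0x2a, 0x54, 0xad, 0x69]
t1 = [0x62, 0x9b, 0xb6, 0xae, 0x2a, 0x62, 0x54, 0xb6]

RES = [ 0x62  0x9b  0xb6  0xae  0x2a  0x62  0x54  0xb6 ]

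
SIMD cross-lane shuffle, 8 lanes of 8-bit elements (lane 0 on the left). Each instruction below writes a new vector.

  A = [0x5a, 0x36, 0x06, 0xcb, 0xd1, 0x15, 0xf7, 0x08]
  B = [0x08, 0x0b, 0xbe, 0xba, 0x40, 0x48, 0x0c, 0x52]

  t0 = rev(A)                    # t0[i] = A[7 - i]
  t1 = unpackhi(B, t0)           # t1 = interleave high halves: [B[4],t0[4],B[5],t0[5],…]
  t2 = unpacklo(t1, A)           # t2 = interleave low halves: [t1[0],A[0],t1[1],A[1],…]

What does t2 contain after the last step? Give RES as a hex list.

RES = [0x40, 0x5a, 0xcb, 0x36, 0x48, 0x06, 0x06, 0xcb]

t0 = [0x08, 0xf7, 0x15, 0xd1, 0xcb, 0x06, 0x36, 0x5a]
t1 = [0x40, 0xcb, 0x48, 0x06, 0x0c, 0x36, 0x52, 0x5a]
t2 = [0x40, 0x5a, 0xcb, 0x36, 0x48, 0x06, 0x06, 0xcb]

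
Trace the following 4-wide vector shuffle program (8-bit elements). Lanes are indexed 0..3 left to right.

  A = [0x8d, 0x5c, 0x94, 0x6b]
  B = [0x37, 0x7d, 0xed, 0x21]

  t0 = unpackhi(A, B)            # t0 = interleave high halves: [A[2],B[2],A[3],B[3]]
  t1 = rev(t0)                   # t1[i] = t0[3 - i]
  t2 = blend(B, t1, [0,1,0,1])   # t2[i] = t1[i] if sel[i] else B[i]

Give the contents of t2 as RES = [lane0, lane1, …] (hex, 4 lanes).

RES = [ 0x37  0x6b  0xed  0x94 ]

→ t0 |94|ed|6b|21|
→ t1 |21|6b|ed|94|
→ t2 |37|6b|ed|94|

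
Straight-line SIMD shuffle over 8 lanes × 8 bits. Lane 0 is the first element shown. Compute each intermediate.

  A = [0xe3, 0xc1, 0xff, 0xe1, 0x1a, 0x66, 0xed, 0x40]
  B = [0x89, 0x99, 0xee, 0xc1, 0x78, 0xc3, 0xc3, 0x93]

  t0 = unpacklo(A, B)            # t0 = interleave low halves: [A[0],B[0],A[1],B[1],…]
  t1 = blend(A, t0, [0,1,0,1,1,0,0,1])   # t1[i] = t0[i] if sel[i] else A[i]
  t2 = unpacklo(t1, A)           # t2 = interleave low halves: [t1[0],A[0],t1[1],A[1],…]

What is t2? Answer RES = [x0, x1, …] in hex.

  t0: e3 89 c1 99 ff ee e1 c1
  t1: e3 89 ff 99 ff 66 ed c1
  t2: e3 e3 89 c1 ff ff 99 e1

RES = [0xe3, 0xe3, 0x89, 0xc1, 0xff, 0xff, 0x99, 0xe1]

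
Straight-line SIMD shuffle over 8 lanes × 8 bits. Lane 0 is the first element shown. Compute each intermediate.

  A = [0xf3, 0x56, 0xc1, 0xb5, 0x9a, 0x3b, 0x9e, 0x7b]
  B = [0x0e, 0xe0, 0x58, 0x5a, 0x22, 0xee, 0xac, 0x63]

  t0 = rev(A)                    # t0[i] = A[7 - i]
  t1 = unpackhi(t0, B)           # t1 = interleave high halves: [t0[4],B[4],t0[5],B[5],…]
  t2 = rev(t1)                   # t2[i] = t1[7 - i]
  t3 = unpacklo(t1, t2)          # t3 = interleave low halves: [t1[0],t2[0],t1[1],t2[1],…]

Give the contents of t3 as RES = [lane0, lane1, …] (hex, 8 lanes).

RES = [0xb5, 0x63, 0x22, 0xf3, 0xc1, 0xac, 0xee, 0x56]

  t0: 7b 9e 3b 9a b5 c1 56 f3
  t1: b5 22 c1 ee 56 ac f3 63
  t2: 63 f3 ac 56 ee c1 22 b5
  t3: b5 63 22 f3 c1 ac ee 56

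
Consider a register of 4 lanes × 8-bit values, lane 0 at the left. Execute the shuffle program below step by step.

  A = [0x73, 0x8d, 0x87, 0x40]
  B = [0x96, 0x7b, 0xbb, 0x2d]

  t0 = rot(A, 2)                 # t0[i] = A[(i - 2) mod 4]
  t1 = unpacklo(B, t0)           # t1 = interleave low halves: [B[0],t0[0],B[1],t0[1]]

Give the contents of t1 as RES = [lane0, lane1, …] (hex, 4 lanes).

RES = [ 0x96  0x87  0x7b  0x40 ]

→ t0 |87|40|73|8d|
→ t1 |96|87|7b|40|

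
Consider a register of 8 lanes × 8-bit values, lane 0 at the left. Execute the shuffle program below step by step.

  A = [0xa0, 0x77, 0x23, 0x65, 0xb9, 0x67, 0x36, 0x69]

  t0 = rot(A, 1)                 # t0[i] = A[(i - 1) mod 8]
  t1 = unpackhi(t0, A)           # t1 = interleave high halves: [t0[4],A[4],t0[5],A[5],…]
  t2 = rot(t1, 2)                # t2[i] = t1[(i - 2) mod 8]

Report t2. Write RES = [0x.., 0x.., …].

→ t0 |69|a0|77|23|65|b9|67|36|
→ t1 |65|b9|b9|67|67|36|36|69|
→ t2 |36|69|65|b9|b9|67|67|36|

RES = [0x36, 0x69, 0x65, 0xb9, 0xb9, 0x67, 0x67, 0x36]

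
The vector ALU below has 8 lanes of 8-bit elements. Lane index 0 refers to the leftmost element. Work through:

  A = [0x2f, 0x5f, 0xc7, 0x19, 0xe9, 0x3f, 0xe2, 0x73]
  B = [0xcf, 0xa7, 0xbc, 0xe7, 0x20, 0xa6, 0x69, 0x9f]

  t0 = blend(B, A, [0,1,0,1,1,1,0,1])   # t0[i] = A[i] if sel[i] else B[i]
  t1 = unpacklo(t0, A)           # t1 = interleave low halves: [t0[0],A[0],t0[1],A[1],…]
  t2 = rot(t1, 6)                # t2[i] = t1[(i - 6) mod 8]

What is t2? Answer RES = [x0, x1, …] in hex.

RES = [0x5f, 0x5f, 0xbc, 0xc7, 0x19, 0x19, 0xcf, 0x2f]

→ t0 |cf|5f|bc|19|e9|3f|69|73|
→ t1 |cf|2f|5f|5f|bc|c7|19|19|
→ t2 |5f|5f|bc|c7|19|19|cf|2f|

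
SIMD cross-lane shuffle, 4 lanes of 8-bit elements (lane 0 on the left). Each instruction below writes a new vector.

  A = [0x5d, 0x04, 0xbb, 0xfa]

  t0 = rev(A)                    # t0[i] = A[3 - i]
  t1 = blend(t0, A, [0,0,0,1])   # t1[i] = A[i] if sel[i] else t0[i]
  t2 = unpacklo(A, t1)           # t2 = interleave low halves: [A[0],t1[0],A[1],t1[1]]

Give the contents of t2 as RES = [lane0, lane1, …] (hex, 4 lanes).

RES = [0x5d, 0xfa, 0x04, 0xbb]

→ t0 |fa|bb|04|5d|
→ t1 |fa|bb|04|fa|
→ t2 |5d|fa|04|bb|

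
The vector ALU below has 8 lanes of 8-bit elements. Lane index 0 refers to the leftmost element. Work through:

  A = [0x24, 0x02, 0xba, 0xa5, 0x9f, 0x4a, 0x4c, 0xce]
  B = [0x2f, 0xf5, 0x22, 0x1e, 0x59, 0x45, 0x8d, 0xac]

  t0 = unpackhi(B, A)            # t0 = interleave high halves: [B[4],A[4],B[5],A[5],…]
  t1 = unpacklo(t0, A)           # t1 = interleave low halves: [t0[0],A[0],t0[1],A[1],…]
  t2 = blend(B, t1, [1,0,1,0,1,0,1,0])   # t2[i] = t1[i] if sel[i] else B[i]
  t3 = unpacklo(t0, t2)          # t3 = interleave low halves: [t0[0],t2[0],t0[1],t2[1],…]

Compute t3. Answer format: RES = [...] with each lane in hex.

→ t0 |59|9f|45|4a|8d|4c|ac|ce|
→ t1 |59|24|9f|02|45|ba|4a|a5|
→ t2 |59|f5|9f|1e|45|45|4a|ac|
→ t3 |59|59|9f|f5|45|9f|4a|1e|

RES = [ 0x59  0x59  0x9f  0xf5  0x45  0x9f  0x4a  0x1e ]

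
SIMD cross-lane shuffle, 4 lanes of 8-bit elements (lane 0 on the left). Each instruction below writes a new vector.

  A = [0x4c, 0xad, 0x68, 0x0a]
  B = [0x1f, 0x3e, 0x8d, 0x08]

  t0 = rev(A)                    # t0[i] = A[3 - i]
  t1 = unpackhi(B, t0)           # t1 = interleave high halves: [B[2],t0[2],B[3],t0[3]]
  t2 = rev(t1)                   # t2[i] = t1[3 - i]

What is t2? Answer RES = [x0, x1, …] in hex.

t0 = [0x0a, 0x68, 0xad, 0x4c]
t1 = [0x8d, 0xad, 0x08, 0x4c]
t2 = [0x4c, 0x08, 0xad, 0x8d]

RES = [0x4c, 0x08, 0xad, 0x8d]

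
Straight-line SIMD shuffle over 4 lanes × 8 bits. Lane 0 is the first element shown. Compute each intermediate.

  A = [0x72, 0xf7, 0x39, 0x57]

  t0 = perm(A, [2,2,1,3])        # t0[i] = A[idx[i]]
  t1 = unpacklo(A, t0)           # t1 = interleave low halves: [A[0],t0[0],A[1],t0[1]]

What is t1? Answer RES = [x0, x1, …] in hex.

  t0: 39 39 f7 57
  t1: 72 39 f7 39

RES = [0x72, 0x39, 0xf7, 0x39]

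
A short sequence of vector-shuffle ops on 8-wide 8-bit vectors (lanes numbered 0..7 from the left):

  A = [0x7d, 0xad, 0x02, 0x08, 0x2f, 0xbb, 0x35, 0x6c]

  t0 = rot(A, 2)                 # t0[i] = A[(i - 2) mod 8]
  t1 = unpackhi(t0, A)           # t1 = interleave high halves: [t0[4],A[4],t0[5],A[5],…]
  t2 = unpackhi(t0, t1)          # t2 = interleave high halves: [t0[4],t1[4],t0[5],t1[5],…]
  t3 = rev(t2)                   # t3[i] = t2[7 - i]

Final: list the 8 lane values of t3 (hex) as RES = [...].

RES = [0x6c, 0xbb, 0xbb, 0x2f, 0x35, 0x08, 0x2f, 0x02]

t0 = [0x35, 0x6c, 0x7d, 0xad, 0x02, 0x08, 0x2f, 0xbb]
t1 = [0x02, 0x2f, 0x08, 0xbb, 0x2f, 0x35, 0xbb, 0x6c]
t2 = [0x02, 0x2f, 0x08, 0x35, 0x2f, 0xbb, 0xbb, 0x6c]
t3 = [0x6c, 0xbb, 0xbb, 0x2f, 0x35, 0x08, 0x2f, 0x02]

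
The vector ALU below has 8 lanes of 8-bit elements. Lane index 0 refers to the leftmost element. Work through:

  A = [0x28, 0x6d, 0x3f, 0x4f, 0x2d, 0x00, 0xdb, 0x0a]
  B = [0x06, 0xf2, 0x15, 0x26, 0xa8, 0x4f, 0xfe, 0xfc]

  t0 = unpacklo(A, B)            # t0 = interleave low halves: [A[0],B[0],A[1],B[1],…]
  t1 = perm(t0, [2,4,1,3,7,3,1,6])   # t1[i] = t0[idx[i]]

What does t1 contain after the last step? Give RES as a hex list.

→ t0 |28|06|6d|f2|3f|15|4f|26|
→ t1 |6d|3f|06|f2|26|f2|06|4f|

RES = [ 0x6d  0x3f  0x06  0xf2  0x26  0xf2  0x06  0x4f ]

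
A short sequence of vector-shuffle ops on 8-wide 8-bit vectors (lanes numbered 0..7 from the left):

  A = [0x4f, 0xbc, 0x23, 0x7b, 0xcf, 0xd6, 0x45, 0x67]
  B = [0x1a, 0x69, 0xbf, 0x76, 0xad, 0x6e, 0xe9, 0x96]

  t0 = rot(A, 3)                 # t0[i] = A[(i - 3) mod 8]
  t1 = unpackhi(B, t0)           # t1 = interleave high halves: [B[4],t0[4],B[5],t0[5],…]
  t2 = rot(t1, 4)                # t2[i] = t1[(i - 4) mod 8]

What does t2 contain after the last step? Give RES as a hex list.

→ t0 |d6|45|67|4f|bc|23|7b|cf|
→ t1 |ad|bc|6e|23|e9|7b|96|cf|
→ t2 |e9|7b|96|cf|ad|bc|6e|23|

RES = [ 0xe9  0x7b  0x96  0xcf  0xad  0xbc  0x6e  0x23 ]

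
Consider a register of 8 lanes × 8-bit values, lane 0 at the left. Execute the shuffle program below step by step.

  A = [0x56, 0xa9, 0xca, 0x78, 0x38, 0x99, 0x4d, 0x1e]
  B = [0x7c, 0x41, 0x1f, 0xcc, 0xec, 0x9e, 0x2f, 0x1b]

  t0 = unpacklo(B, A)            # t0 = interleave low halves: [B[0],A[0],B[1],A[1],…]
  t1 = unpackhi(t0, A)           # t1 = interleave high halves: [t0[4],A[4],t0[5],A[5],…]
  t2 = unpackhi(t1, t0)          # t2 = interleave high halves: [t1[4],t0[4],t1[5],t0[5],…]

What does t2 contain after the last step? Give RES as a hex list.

RES = [0xcc, 0x1f, 0x4d, 0xca, 0x78, 0xcc, 0x1e, 0x78]

t0 = [0x7c, 0x56, 0x41, 0xa9, 0x1f, 0xca, 0xcc, 0x78]
t1 = [0x1f, 0x38, 0xca, 0x99, 0xcc, 0x4d, 0x78, 0x1e]
t2 = [0xcc, 0x1f, 0x4d, 0xca, 0x78, 0xcc, 0x1e, 0x78]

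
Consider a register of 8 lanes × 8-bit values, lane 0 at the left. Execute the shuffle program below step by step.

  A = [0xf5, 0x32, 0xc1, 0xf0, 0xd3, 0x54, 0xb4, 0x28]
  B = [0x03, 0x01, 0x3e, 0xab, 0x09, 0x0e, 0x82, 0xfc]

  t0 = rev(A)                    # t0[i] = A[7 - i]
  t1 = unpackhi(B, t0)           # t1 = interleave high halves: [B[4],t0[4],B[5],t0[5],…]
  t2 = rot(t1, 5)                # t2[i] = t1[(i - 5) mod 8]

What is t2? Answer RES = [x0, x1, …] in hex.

  t0: 28 b4 54 d3 f0 c1 32 f5
  t1: 09 f0 0e c1 82 32 fc f5
  t2: c1 82 32 fc f5 09 f0 0e

RES = [ 0xc1  0x82  0x32  0xfc  0xf5  0x09  0xf0  0x0e ]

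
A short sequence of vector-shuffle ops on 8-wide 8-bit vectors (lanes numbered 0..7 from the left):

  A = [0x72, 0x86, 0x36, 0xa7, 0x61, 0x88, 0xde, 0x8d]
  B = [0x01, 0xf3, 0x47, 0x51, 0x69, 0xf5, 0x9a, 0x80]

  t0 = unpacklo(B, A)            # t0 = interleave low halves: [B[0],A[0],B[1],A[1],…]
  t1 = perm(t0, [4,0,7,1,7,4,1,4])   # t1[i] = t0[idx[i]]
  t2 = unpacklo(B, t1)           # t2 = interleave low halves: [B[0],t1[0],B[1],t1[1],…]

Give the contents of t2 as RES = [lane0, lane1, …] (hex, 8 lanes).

  t0: 01 72 f3 86 47 36 51 a7
  t1: 47 01 a7 72 a7 47 72 47
  t2: 01 47 f3 01 47 a7 51 72

RES = [0x01, 0x47, 0xf3, 0x01, 0x47, 0xa7, 0x51, 0x72]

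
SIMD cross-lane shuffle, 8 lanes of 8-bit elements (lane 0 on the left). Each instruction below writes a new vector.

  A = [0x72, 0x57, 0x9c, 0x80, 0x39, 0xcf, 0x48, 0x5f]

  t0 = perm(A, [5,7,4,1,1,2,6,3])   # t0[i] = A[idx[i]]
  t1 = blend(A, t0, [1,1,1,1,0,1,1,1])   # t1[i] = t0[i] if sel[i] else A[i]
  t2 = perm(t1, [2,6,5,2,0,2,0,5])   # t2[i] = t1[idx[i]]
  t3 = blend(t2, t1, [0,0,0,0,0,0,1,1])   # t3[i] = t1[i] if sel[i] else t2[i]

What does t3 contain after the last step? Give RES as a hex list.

t0 = [0xcf, 0x5f, 0x39, 0x57, 0x57, 0x9c, 0x48, 0x80]
t1 = [0xcf, 0x5f, 0x39, 0x57, 0x39, 0x9c, 0x48, 0x80]
t2 = [0x39, 0x48, 0x9c, 0x39, 0xcf, 0x39, 0xcf, 0x9c]
t3 = [0x39, 0x48, 0x9c, 0x39, 0xcf, 0x39, 0x48, 0x80]

RES = [ 0x39  0x48  0x9c  0x39  0xcf  0x39  0x48  0x80 ]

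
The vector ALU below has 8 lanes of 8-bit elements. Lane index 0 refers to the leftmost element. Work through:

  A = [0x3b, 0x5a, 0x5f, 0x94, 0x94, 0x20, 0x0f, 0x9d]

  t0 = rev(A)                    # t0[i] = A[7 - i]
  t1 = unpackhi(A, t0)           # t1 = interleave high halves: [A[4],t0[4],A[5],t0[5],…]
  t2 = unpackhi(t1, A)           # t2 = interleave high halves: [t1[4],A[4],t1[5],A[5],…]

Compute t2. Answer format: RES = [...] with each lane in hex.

→ t0 |9d|0f|20|94|94|5f|5a|3b|
→ t1 |94|94|20|5f|0f|5a|9d|3b|
→ t2 |0f|94|5a|20|9d|0f|3b|9d|

RES = [0x0f, 0x94, 0x5a, 0x20, 0x9d, 0x0f, 0x3b, 0x9d]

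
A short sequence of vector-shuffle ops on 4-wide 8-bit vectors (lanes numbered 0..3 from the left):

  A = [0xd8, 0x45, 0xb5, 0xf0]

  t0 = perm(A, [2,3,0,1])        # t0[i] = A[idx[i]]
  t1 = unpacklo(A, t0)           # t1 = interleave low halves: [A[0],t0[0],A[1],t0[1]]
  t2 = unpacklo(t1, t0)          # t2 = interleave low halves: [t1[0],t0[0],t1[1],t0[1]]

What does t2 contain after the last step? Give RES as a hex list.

RES = [ 0xd8  0xb5  0xb5  0xf0 ]

t0 = [0xb5, 0xf0, 0xd8, 0x45]
t1 = [0xd8, 0xb5, 0x45, 0xf0]
t2 = [0xd8, 0xb5, 0xb5, 0xf0]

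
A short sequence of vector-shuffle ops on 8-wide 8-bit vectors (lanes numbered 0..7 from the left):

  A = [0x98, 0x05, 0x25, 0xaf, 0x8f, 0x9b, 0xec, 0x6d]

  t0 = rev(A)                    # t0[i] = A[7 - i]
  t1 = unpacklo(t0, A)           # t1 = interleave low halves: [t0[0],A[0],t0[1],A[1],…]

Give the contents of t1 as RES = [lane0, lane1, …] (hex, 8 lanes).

  t0: 6d ec 9b 8f af 25 05 98
  t1: 6d 98 ec 05 9b 25 8f af

RES = [0x6d, 0x98, 0xec, 0x05, 0x9b, 0x25, 0x8f, 0xaf]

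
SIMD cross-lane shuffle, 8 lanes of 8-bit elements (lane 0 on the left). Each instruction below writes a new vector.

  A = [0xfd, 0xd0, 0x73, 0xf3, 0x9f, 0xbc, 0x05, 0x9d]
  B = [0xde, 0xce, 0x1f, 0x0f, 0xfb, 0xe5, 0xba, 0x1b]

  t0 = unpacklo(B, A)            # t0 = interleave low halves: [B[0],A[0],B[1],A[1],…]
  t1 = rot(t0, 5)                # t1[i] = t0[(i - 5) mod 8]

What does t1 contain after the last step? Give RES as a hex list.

t0 = [0xde, 0xfd, 0xce, 0xd0, 0x1f, 0x73, 0x0f, 0xf3]
t1 = [0xd0, 0x1f, 0x73, 0x0f, 0xf3, 0xde, 0xfd, 0xce]

RES = [0xd0, 0x1f, 0x73, 0x0f, 0xf3, 0xde, 0xfd, 0xce]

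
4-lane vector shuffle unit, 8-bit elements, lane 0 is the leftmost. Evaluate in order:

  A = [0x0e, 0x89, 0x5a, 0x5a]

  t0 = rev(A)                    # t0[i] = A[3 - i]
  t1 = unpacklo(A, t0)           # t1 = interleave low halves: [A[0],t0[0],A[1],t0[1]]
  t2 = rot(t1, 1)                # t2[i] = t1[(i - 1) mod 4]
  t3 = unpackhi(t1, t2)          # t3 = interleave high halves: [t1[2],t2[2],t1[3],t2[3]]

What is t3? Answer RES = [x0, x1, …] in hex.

RES = [0x89, 0x5a, 0x5a, 0x89]

  t0: 5a 5a 89 0e
  t1: 0e 5a 89 5a
  t2: 5a 0e 5a 89
  t3: 89 5a 5a 89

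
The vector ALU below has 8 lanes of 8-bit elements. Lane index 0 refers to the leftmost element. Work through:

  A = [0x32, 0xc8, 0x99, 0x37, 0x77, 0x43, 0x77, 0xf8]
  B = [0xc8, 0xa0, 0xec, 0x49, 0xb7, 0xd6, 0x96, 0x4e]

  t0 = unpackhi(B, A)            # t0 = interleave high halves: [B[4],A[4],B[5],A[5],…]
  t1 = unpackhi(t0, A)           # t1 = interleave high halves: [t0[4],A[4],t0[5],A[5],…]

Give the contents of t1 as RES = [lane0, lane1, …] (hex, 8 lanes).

  t0: b7 77 d6 43 96 77 4e f8
  t1: 96 77 77 43 4e 77 f8 f8

RES = [0x96, 0x77, 0x77, 0x43, 0x4e, 0x77, 0xf8, 0xf8]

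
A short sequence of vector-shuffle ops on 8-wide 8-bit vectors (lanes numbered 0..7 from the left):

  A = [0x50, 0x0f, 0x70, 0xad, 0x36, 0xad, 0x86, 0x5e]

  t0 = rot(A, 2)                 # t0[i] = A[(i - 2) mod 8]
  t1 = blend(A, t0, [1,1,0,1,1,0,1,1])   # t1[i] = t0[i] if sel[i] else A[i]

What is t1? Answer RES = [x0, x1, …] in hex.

RES = [ 0x86  0x5e  0x70  0x0f  0x70  0xad  0x36  0xad ]

→ t0 |86|5e|50|0f|70|ad|36|ad|
→ t1 |86|5e|70|0f|70|ad|36|ad|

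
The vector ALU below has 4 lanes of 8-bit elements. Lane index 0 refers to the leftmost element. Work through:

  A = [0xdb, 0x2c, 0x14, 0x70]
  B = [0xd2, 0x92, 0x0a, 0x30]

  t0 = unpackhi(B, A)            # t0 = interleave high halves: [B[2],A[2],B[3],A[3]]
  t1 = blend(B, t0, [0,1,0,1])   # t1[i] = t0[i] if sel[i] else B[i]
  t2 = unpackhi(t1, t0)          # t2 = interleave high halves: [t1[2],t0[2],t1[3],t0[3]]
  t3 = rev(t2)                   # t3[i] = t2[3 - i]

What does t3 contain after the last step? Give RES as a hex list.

RES = [0x70, 0x70, 0x30, 0x0a]

  t0: 0a 14 30 70
  t1: d2 14 0a 70
  t2: 0a 30 70 70
  t3: 70 70 30 0a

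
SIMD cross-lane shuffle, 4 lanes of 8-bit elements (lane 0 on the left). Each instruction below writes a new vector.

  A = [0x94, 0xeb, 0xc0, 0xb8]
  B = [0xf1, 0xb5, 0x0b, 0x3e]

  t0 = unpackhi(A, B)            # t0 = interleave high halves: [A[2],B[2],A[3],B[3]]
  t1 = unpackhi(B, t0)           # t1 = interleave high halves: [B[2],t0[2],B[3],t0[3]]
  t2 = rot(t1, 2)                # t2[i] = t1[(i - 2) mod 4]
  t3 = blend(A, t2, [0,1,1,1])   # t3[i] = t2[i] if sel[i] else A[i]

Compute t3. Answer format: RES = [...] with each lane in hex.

RES = [ 0x94  0x3e  0x0b  0xb8 ]

  t0: c0 0b b8 3e
  t1: 0b b8 3e 3e
  t2: 3e 3e 0b b8
  t3: 94 3e 0b b8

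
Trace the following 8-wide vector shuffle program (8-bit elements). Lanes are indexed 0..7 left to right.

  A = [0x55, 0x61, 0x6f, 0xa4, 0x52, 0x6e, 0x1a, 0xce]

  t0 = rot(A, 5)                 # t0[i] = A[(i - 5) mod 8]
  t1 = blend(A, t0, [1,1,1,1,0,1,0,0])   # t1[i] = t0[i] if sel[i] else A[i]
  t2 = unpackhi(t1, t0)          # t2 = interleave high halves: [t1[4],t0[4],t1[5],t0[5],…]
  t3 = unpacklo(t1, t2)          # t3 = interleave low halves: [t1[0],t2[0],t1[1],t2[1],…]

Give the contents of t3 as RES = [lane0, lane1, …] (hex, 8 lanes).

t0 = [0xa4, 0x52, 0x6e, 0x1a, 0xce, 0x55, 0x61, 0x6f]
t1 = [0xa4, 0x52, 0x6e, 0x1a, 0x52, 0x55, 0x1a, 0xce]
t2 = [0x52, 0xce, 0x55, 0x55, 0x1a, 0x61, 0xce, 0x6f]
t3 = [0xa4, 0x52, 0x52, 0xce, 0x6e, 0x55, 0x1a, 0x55]

RES = [0xa4, 0x52, 0x52, 0xce, 0x6e, 0x55, 0x1a, 0x55]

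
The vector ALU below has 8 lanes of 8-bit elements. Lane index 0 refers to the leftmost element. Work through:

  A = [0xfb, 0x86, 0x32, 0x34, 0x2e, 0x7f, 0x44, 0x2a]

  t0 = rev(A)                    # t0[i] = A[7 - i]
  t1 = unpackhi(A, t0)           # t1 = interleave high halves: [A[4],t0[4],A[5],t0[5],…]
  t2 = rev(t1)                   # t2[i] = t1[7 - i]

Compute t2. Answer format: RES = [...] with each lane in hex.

RES = [ 0xfb  0x2a  0x86  0x44  0x32  0x7f  0x34  0x2e ]

  t0: 2a 44 7f 2e 34 32 86 fb
  t1: 2e 34 7f 32 44 86 2a fb
  t2: fb 2a 86 44 32 7f 34 2e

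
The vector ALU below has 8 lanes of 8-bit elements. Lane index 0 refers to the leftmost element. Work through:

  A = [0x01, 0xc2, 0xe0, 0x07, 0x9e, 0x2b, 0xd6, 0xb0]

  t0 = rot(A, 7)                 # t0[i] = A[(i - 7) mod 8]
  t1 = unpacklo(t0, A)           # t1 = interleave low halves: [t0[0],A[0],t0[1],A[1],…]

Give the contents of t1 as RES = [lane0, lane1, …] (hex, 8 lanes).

  t0: c2 e0 07 9e 2b d6 b0 01
  t1: c2 01 e0 c2 07 e0 9e 07

RES = [0xc2, 0x01, 0xe0, 0xc2, 0x07, 0xe0, 0x9e, 0x07]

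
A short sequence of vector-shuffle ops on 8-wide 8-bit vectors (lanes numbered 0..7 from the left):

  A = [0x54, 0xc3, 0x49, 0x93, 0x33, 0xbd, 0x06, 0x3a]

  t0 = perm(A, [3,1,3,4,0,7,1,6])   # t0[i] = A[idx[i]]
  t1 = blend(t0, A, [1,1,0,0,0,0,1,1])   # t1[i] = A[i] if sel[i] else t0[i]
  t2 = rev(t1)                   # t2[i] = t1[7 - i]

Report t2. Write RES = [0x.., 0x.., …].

t0 = [0x93, 0xc3, 0x93, 0x33, 0x54, 0x3a, 0xc3, 0x06]
t1 = [0x54, 0xc3, 0x93, 0x33, 0x54, 0x3a, 0x06, 0x3a]
t2 = [0x3a, 0x06, 0x3a, 0x54, 0x33, 0x93, 0xc3, 0x54]

RES = [0x3a, 0x06, 0x3a, 0x54, 0x33, 0x93, 0xc3, 0x54]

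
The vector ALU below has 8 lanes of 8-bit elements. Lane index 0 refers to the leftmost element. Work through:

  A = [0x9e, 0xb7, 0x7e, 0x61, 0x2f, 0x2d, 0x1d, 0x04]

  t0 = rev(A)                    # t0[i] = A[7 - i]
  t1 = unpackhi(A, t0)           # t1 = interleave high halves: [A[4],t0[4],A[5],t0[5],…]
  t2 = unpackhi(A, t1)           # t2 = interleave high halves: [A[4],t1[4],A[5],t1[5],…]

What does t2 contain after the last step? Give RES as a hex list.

t0 = [0x04, 0x1d, 0x2d, 0x2f, 0x61, 0x7e, 0xb7, 0x9e]
t1 = [0x2f, 0x61, 0x2d, 0x7e, 0x1d, 0xb7, 0x04, 0x9e]
t2 = [0x2f, 0x1d, 0x2d, 0xb7, 0x1d, 0x04, 0x04, 0x9e]

RES = [ 0x2f  0x1d  0x2d  0xb7  0x1d  0x04  0x04  0x9e ]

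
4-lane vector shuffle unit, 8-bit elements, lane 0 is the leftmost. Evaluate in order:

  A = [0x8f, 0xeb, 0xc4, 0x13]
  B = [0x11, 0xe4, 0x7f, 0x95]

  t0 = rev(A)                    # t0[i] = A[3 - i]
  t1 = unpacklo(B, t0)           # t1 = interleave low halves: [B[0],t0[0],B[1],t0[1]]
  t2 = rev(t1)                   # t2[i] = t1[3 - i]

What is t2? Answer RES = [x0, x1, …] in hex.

RES = [ 0xc4  0xe4  0x13  0x11 ]

  t0: 13 c4 eb 8f
  t1: 11 13 e4 c4
  t2: c4 e4 13 11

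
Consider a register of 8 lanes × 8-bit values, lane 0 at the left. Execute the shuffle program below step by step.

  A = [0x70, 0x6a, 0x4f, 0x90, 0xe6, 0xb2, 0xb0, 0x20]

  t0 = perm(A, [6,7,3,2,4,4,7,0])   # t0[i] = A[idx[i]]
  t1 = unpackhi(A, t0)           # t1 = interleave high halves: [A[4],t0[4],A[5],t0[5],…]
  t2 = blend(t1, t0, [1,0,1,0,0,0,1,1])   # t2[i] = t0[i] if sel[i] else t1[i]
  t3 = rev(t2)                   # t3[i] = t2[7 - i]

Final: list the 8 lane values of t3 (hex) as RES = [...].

→ t0 |b0|20|90|4f|e6|e6|20|70|
→ t1 |e6|e6|b2|e6|b0|20|20|70|
→ t2 |b0|e6|90|e6|b0|20|20|70|
→ t3 |70|20|20|b0|e6|90|e6|b0|

RES = [ 0x70  0x20  0x20  0xb0  0xe6  0x90  0xe6  0xb0 ]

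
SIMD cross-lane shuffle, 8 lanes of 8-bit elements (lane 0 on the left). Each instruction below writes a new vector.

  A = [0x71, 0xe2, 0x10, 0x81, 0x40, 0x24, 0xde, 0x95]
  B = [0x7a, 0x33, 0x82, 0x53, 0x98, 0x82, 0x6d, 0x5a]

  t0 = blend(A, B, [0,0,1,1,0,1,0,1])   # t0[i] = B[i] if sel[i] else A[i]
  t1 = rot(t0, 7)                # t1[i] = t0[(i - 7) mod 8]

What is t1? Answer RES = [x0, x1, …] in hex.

RES = [0xe2, 0x82, 0x53, 0x40, 0x82, 0xde, 0x5a, 0x71]

→ t0 |71|e2|82|53|40|82|de|5a|
→ t1 |e2|82|53|40|82|de|5a|71|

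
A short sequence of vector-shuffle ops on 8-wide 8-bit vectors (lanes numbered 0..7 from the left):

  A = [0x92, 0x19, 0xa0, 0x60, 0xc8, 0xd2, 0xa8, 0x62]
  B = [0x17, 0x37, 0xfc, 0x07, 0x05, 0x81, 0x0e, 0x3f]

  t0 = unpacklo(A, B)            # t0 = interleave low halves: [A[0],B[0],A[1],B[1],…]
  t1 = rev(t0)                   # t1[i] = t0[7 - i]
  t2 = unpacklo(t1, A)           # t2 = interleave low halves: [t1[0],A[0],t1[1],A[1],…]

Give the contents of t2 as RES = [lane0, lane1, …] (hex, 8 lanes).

t0 = [0x92, 0x17, 0x19, 0x37, 0xa0, 0xfc, 0x60, 0x07]
t1 = [0x07, 0x60, 0xfc, 0xa0, 0x37, 0x19, 0x17, 0x92]
t2 = [0x07, 0x92, 0x60, 0x19, 0xfc, 0xa0, 0xa0, 0x60]

RES = [0x07, 0x92, 0x60, 0x19, 0xfc, 0xa0, 0xa0, 0x60]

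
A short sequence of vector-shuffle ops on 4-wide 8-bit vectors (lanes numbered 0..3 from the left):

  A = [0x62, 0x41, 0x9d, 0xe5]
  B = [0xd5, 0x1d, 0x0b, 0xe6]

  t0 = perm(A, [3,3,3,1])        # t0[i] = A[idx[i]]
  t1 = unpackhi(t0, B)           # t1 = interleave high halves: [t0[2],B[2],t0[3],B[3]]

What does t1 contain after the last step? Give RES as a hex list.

  t0: e5 e5 e5 41
  t1: e5 0b 41 e6

RES = [0xe5, 0x0b, 0x41, 0xe6]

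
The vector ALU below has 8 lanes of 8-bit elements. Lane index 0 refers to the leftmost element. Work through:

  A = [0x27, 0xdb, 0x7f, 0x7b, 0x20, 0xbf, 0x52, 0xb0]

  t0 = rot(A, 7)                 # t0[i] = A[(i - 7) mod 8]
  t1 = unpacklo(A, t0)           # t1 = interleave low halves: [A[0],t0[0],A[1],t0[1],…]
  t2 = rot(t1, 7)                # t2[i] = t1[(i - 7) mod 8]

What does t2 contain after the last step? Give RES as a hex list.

t0 = [0xdb, 0x7f, 0x7b, 0x20, 0xbf, 0x52, 0xb0, 0x27]
t1 = [0x27, 0xdb, 0xdb, 0x7f, 0x7f, 0x7b, 0x7b, 0x20]
t2 = [0xdb, 0xdb, 0x7f, 0x7f, 0x7b, 0x7b, 0x20, 0x27]

RES = [0xdb, 0xdb, 0x7f, 0x7f, 0x7b, 0x7b, 0x20, 0x27]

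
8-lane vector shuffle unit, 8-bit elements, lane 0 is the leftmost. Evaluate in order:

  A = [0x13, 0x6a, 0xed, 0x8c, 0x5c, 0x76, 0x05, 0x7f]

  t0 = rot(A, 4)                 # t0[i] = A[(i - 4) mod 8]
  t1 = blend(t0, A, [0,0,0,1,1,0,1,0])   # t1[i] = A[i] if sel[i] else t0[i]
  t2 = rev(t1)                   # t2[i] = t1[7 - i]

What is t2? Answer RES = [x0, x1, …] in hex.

RES = [0x8c, 0x05, 0x6a, 0x5c, 0x8c, 0x05, 0x76, 0x5c]

t0 = [0x5c, 0x76, 0x05, 0x7f, 0x13, 0x6a, 0xed, 0x8c]
t1 = [0x5c, 0x76, 0x05, 0x8c, 0x5c, 0x6a, 0x05, 0x8c]
t2 = [0x8c, 0x05, 0x6a, 0x5c, 0x8c, 0x05, 0x76, 0x5c]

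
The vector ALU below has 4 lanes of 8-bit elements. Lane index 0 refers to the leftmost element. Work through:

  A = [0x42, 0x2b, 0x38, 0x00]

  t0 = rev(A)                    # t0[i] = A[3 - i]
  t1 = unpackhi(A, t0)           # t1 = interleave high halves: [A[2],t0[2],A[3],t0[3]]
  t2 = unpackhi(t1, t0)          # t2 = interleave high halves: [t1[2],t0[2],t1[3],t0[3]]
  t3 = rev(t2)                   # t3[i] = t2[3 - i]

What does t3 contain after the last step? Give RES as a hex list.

→ t0 |00|38|2b|42|
→ t1 |38|2b|00|42|
→ t2 |00|2b|42|42|
→ t3 |42|42|2b|00|

RES = [ 0x42  0x42  0x2b  0x00 ]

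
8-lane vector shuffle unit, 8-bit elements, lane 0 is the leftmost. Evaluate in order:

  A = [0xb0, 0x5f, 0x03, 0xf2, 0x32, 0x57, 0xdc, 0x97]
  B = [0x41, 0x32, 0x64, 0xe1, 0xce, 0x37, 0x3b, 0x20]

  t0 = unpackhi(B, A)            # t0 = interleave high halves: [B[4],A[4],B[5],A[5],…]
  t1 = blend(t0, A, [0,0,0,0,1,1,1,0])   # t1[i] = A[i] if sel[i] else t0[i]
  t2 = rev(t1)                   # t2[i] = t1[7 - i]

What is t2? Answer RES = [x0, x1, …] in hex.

RES = [ 0x97  0xdc  0x57  0x32  0x57  0x37  0x32  0xce ]

t0 = [0xce, 0x32, 0x37, 0x57, 0x3b, 0xdc, 0x20, 0x97]
t1 = [0xce, 0x32, 0x37, 0x57, 0x32, 0x57, 0xdc, 0x97]
t2 = [0x97, 0xdc, 0x57, 0x32, 0x57, 0x37, 0x32, 0xce]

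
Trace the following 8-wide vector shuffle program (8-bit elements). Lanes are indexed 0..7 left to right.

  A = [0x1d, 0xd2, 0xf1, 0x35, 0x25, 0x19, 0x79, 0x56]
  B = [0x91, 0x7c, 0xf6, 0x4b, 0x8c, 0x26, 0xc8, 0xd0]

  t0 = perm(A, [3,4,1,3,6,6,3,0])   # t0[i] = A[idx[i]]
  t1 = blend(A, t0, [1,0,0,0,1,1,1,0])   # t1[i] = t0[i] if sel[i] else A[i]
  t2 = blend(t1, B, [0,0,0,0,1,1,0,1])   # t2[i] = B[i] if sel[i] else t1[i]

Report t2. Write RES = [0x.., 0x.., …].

t0 = [0x35, 0x25, 0xd2, 0x35, 0x79, 0x79, 0x35, 0x1d]
t1 = [0x35, 0xd2, 0xf1, 0x35, 0x79, 0x79, 0x35, 0x56]
t2 = [0x35, 0xd2, 0xf1, 0x35, 0x8c, 0x26, 0x35, 0xd0]

RES = [0x35, 0xd2, 0xf1, 0x35, 0x8c, 0x26, 0x35, 0xd0]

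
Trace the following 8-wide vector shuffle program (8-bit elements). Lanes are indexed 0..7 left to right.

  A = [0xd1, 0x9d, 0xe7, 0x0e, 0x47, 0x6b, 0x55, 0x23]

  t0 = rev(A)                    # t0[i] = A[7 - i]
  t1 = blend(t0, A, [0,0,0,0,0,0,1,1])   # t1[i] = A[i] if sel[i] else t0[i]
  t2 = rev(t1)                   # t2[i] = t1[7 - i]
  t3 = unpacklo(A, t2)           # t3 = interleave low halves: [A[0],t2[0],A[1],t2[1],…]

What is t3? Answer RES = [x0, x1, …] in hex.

t0 = [0x23, 0x55, 0x6b, 0x47, 0x0e, 0xe7, 0x9d, 0xd1]
t1 = [0x23, 0x55, 0x6b, 0x47, 0x0e, 0xe7, 0x55, 0x23]
t2 = [0x23, 0x55, 0xe7, 0x0e, 0x47, 0x6b, 0x55, 0x23]
t3 = [0xd1, 0x23, 0x9d, 0x55, 0xe7, 0xe7, 0x0e, 0x0e]

RES = [0xd1, 0x23, 0x9d, 0x55, 0xe7, 0xe7, 0x0e, 0x0e]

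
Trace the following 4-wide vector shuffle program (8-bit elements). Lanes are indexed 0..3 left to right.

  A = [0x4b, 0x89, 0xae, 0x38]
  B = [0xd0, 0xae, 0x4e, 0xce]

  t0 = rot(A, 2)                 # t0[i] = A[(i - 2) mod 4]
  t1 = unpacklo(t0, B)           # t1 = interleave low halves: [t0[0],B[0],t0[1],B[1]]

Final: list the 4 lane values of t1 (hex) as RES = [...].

RES = [ 0xae  0xd0  0x38  0xae ]

t0 = [0xae, 0x38, 0x4b, 0x89]
t1 = [0xae, 0xd0, 0x38, 0xae]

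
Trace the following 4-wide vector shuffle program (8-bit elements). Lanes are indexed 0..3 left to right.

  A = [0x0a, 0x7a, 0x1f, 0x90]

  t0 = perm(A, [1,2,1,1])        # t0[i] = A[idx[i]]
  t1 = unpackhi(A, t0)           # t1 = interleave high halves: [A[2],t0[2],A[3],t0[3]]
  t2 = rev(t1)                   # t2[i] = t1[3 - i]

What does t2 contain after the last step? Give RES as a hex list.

t0 = [0x7a, 0x1f, 0x7a, 0x7a]
t1 = [0x1f, 0x7a, 0x90, 0x7a]
t2 = [0x7a, 0x90, 0x7a, 0x1f]

RES = [ 0x7a  0x90  0x7a  0x1f ]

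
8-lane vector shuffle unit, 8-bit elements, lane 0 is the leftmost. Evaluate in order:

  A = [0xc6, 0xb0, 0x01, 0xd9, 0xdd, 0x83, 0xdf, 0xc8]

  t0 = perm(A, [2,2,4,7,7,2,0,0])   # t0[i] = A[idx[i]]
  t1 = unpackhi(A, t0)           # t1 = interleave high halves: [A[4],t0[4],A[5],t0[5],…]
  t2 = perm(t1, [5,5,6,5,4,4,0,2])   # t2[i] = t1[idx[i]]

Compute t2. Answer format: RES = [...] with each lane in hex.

RES = [0xc6, 0xc6, 0xc8, 0xc6, 0xdf, 0xdf, 0xdd, 0x83]

  t0: 01 01 dd c8 c8 01 c6 c6
  t1: dd c8 83 01 df c6 c8 c6
  t2: c6 c6 c8 c6 df df dd 83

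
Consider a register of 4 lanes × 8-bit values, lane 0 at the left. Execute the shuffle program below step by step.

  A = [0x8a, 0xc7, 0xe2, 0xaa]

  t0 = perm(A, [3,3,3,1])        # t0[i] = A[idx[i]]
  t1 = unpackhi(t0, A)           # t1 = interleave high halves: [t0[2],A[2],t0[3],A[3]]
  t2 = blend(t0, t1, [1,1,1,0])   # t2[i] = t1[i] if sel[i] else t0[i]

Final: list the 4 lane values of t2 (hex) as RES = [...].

RES = [0xaa, 0xe2, 0xc7, 0xc7]

t0 = [0xaa, 0xaa, 0xaa, 0xc7]
t1 = [0xaa, 0xe2, 0xc7, 0xaa]
t2 = [0xaa, 0xe2, 0xc7, 0xc7]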